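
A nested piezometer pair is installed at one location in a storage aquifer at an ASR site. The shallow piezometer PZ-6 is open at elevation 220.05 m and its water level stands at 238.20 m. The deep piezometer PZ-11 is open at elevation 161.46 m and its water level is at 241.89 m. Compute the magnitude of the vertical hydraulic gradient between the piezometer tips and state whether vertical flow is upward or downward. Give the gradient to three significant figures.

|i_v| ≈ 0.0630; vertical flow is upward

Total head at PZ-6: h = 238.20 m (water level in the standpipe).
Total head at PZ-11: h = 241.89 m.
Δh = h(PZ-6) − h(PZ-11) = 238.20 − 241.89 = -3.69 m.
Vertical separation Δz = 220.05 − 161.46 = 58.59 m.
|i_v| = |Δh| / Δz = 3.69 / 58.59 = 0.0630.
Head is higher in the deep piezometer, so vertical flow is upward (discharge condition).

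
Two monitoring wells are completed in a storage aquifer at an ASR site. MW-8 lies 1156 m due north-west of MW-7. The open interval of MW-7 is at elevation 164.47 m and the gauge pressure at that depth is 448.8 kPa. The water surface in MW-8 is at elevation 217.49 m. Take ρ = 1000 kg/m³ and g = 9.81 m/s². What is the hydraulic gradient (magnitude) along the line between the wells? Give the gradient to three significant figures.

Pressure head at MW-7: ψ = P/(ρg) = 448.8×1000 / (1000 × 9.81) = 45.75 m.
Total head at MW-7: h = z + ψ = 164.47 + 45.75 = 210.22 m.
Total head at MW-8: h = 217.49 m (water level in the piezometer is the total head).
Head difference: h(MW-7) − h(MW-8) = 210.22 − 217.49 = -7.27 m.
Hydraulic gradient: i = |Δh| / L = 7.27 / 1156 = 0.00629.

i ≈ 0.00629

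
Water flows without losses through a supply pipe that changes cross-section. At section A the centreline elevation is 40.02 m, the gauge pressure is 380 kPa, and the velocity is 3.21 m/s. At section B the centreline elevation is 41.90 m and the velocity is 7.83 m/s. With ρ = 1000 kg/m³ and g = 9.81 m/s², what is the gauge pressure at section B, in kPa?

Pressure head at A: ψ₁ = P₁/(ρg) = 380×1000 / (1000 × 9.81) = 38.74 m.
Velocity heads: v₁²/2g = 3.21²/19.62 = 0.525 m; v₂²/2g = 7.83²/19.62 = 3.125 m.
Total head H = z₁ + ψ₁ + v₁²/2g = 40.02 + 38.74 + 0.525 = 79.29 m.
ψ₂ = H − z₂ − v₂²/2g = 79.29 − 41.90 − 3.125 = 34.27 m.
P₂ = ρgψ₂ = 1000 × 9.81 × 34.27 ≈ 336 kPa.

P₂ ≈ 336 kPa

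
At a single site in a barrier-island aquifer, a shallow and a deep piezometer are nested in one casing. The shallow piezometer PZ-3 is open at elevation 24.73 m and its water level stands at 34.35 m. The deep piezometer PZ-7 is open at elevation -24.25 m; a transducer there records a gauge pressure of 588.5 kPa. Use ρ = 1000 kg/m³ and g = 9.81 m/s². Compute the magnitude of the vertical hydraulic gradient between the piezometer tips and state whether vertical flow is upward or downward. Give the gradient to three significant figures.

Total head at PZ-3: h = 34.35 m (water level in the standpipe).
Pressure head at PZ-7: ψ = P/(ρg) = 588.5×1000 / (1000 × 9.81) = 59.99 m.
Total head at PZ-7: h = z + ψ = -24.25 + 59.99 = 35.74 m.
Δh = h(PZ-3) − h(PZ-7) = 34.35 − 35.74 = -1.39 m.
Vertical separation Δz = 24.73 − (-24.25) = 48.98 m.
|i_v| = |Δh| / Δz = 1.39 / 48.98 = 0.0284.
Head is higher in the deep piezometer, so vertical flow is upward (discharge condition).

|i_v| ≈ 0.0284; vertical flow is upward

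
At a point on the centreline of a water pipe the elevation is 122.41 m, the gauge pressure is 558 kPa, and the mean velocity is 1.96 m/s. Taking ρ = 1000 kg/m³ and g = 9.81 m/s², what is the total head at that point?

h ≈ 179.49 m

Pressure head ψ = P/(ρg) = 558×1000 / (1000 × 9.81) = 56.88 m.
Velocity head = v²/(2g) = 1.96² / (2 × 9.81) = 0.196 m.
h = z + ψ + v²/(2g) = 122.41 + 56.88 + 0.196 = 179.49 m.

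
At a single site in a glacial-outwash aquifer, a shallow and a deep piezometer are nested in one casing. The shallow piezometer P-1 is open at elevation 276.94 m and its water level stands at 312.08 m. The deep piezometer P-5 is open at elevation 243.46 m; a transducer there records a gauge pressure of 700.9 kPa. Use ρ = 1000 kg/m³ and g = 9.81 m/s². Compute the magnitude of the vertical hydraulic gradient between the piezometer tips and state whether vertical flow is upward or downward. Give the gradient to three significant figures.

Total head at P-1: h = 312.08 m (water level in the standpipe).
Pressure head at P-5: ψ = P/(ρg) = 700.9×1000 / (1000 × 9.81) = 71.45 m.
Total head at P-5: h = z + ψ = 243.46 + 71.45 = 314.91 m.
Δh = h(P-1) − h(P-5) = 312.08 − 314.91 = -2.83 m.
Vertical separation Δz = 276.94 − 243.46 = 33.48 m.
|i_v| = |Δh| / Δz = 2.83 / 33.48 = 0.0845.
Head is higher in the deep piezometer, so vertical flow is upward (discharge condition).

|i_v| ≈ 0.0845; vertical flow is upward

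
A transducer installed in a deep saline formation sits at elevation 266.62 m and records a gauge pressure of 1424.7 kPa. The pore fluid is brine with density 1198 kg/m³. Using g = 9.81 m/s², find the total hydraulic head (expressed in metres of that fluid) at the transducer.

ψ = P/(ρg) = 1424.7×1000 / (1198 × 9.81) = 121.23 m.
h = z + ψ = 266.62 + 121.23 = 387.85 m.

h ≈ 387.85 m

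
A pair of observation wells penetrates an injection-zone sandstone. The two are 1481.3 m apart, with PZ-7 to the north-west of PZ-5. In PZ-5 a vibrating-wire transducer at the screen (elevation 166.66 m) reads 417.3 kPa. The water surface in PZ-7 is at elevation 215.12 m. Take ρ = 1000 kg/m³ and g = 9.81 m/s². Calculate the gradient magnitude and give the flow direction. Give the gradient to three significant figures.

Pressure head at PZ-5: ψ = P/(ρg) = 417.3×1000 / (1000 × 9.81) = 42.54 m.
Total head at PZ-5: h = z + ψ = 166.66 + 42.54 = 209.20 m.
Total head at PZ-7: h = 215.12 m (water level in the piezometer is the total head).
Head difference: h(PZ-5) − h(PZ-7) = 209.20 − 215.12 = -5.92 m.
Hydraulic gradient: i = |Δh| / L = 5.92 / 1481.3 = 0.00400.
Flow is from higher to lower head: from PZ-7 toward PZ-5, i.e. toward the south-east.

i ≈ 0.00400; groundwater flows toward the south-east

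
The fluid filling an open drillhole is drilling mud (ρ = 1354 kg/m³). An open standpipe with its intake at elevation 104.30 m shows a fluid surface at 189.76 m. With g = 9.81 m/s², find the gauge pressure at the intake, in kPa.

Pressure head ψ = h − z = 189.76 − 104.30 = 85.46 m.
P = ρgψ = 1354 × 9.81 × 85.46 = 1135143 Pa ≈ 1140 kPa.

P ≈ 1140 kPa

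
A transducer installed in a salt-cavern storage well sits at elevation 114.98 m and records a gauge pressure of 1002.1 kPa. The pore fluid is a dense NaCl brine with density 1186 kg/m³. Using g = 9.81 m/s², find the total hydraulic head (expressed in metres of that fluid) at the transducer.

h ≈ 201.11 m

ψ = P/(ρg) = 1002.1×1000 / (1186 × 9.81) = 86.13 m.
h = z + ψ = 114.98 + 86.13 = 201.11 m.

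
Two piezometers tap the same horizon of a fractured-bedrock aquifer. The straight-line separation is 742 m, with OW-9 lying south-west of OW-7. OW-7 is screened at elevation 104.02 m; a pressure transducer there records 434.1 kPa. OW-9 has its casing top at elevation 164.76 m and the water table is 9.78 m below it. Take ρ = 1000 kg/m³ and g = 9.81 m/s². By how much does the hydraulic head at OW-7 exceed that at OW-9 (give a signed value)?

Pressure head at OW-7: ψ = P/(ρg) = 434.1×1000 / (1000 × 9.81) = 44.25 m.
Total head at OW-7: h = z + ψ = 104.02 + 44.25 = 148.27 m.
Total head at OW-9: h = 164.76 − 9.78 = 154.98 m.
Head difference: h(OW-7) − h(OW-9) = 148.27 − 154.98 = -6.71 m.

Δh ≈ -6.71 m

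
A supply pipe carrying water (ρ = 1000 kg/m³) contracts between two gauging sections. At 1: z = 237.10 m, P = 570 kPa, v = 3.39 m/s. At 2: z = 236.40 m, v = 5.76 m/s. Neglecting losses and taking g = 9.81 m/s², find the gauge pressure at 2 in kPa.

Pressure head at 1: ψ₁ = P₁/(ρg) = 570×1000 / (1000 × 9.81) = 58.10 m.
Velocity heads: v₁²/2g = 3.39²/19.62 = 0.586 m; v₂²/2g = 5.76²/19.62 = 1.691 m.
Total head H = z₁ + ψ₁ + v₁²/2g = 237.10 + 58.10 + 0.586 = 295.79 m.
ψ₂ = H − z₂ − v₂²/2g = 295.79 − 236.40 − 1.691 = 57.70 m.
P₂ = ρgψ₂ = 1000 × 9.81 × 57.70 ≈ 566 kPa.

P₂ ≈ 566 kPa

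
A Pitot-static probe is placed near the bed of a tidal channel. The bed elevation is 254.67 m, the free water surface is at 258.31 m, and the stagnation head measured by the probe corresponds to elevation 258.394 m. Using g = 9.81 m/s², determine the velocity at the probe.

Near the bed, under hydrostatic conditions, the piezometric head (z + ψ) equals the free-surface elevation, 258.31 m.
Velocity head = total − piezometric = 258.394 − 258.31 = 0.084 m.
v = √(2g·h_v) = √(2 × 9.81 × 0.084) = 1.28 m/s.

v ≈ 1.28 m/s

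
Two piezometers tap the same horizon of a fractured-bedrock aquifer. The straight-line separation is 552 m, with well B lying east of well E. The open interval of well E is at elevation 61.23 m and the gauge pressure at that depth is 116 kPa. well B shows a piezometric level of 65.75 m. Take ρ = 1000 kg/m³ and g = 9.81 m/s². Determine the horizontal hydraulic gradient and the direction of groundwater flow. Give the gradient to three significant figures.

i ≈ 0.0132; groundwater flows toward the east

Pressure head at well E: ψ = P/(ρg) = 116×1000 / (1000 × 9.81) = 11.82 m.
Total head at well E: h = z + ψ = 61.23 + 11.82 = 73.05 m.
Total head at well B: h = 65.75 m (water level in the piezometer is the total head).
Head difference: h(well E) − h(well B) = 73.05 − 65.75 = 7.30 m.
Hydraulic gradient: i = |Δh| / L = 7.30 / 552 = 0.0132.
Flow is from higher to lower head: from well E toward well B, i.e. toward the east.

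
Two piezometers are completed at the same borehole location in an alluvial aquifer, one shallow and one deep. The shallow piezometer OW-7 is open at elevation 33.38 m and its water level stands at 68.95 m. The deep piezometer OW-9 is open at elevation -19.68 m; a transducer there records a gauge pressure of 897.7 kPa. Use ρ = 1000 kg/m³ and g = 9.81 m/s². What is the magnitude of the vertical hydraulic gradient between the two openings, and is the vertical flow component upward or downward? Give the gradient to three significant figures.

Total head at OW-7: h = 68.95 m (water level in the standpipe).
Pressure head at OW-9: ψ = P/(ρg) = 897.7×1000 / (1000 × 9.81) = 91.51 m.
Total head at OW-9: h = z + ψ = -19.68 + 91.51 = 71.83 m.
Δh = h(OW-7) − h(OW-9) = 68.95 − 71.83 = -2.88 m.
Vertical separation Δz = 33.38 − (-19.68) = 53.06 m.
|i_v| = |Δh| / Δz = 2.88 / 53.06 = 0.0543.
Head is higher in the deep piezometer, so vertical flow is upward (discharge condition).

|i_v| ≈ 0.0543; vertical flow is upward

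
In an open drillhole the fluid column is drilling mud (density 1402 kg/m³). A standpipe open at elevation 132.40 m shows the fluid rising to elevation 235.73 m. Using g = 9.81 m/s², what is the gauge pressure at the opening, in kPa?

Pressure head ψ = h − z = 235.73 − 132.40 = 103.33 m.
P = ρgψ = 1402 × 9.81 × 103.33 = 1421162 Pa ≈ 1420 kPa.

P ≈ 1420 kPa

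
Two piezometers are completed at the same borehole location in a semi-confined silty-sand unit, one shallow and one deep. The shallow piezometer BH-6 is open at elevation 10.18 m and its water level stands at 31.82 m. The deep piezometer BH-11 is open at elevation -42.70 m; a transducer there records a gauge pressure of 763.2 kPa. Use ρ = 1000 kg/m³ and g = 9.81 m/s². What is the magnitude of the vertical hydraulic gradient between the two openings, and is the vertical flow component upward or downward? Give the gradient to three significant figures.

|i_v| ≈ 0.0620; vertical flow is upward

Total head at BH-6: h = 31.82 m (water level in the standpipe).
Pressure head at BH-11: ψ = P/(ρg) = 763.2×1000 / (1000 × 9.81) = 77.80 m.
Total head at BH-11: h = z + ψ = -42.70 + 77.80 = 35.10 m.
Δh = h(BH-6) − h(BH-11) = 31.82 − 35.10 = -3.28 m.
Vertical separation Δz = 10.18 − (-42.70) = 52.88 m.
|i_v| = |Δh| / Δz = 3.28 / 52.88 = 0.0620.
Head is higher in the deep piezometer, so vertical flow is upward (discharge condition).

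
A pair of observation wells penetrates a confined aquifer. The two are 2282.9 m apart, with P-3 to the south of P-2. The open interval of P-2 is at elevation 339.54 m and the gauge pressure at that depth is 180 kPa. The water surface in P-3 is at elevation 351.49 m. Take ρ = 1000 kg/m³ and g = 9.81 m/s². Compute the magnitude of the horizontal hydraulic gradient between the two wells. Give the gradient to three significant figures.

Pressure head at P-2: ψ = P/(ρg) = 180×1000 / (1000 × 9.81) = 18.35 m.
Total head at P-2: h = z + ψ = 339.54 + 18.35 = 357.89 m.
Total head at P-3: h = 351.49 m (water level in the piezometer is the total head).
Head difference: h(P-2) − h(P-3) = 357.89 − 351.49 = 6.40 m.
Hydraulic gradient: i = |Δh| / L = 6.40 / 2282.9 = 0.00280.

i ≈ 0.00280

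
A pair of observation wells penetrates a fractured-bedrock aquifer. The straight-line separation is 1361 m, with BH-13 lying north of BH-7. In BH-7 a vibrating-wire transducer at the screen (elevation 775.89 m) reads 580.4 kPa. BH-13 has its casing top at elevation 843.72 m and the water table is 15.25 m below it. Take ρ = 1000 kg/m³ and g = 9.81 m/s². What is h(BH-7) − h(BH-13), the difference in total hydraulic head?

Pressure head at BH-7: ψ = P/(ρg) = 580.4×1000 / (1000 × 9.81) = 59.16 m.
Total head at BH-7: h = z + ψ = 775.89 + 59.16 = 835.05 m.
Total head at BH-13: h = 843.72 − 15.25 = 828.47 m.
Head difference: h(BH-7) − h(BH-13) = 835.05 − 828.47 = 6.58 m.

Δh ≈ 6.58 m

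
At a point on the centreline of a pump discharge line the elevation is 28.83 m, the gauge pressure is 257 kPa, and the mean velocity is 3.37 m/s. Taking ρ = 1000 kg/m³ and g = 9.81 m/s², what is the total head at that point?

h ≈ 55.61 m

Pressure head ψ = P/(ρg) = 257×1000 / (1000 × 9.81) = 26.20 m.
Velocity head = v²/(2g) = 3.37² / (2 × 9.81) = 0.579 m.
h = z + ψ + v²/(2g) = 28.83 + 26.20 + 0.579 = 55.61 m.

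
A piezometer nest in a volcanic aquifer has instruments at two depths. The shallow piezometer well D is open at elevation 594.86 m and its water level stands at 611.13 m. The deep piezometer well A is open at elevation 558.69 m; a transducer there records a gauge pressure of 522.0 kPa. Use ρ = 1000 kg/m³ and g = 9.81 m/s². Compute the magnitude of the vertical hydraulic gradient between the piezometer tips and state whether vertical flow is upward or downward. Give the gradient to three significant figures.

|i_v| ≈ 0.0213; vertical flow is upward

Total head at well D: h = 611.13 m (water level in the standpipe).
Pressure head at well A: ψ = P/(ρg) = 522.0×1000 / (1000 × 9.81) = 53.21 m.
Total head at well A: h = z + ψ = 558.69 + 53.21 = 611.90 m.
Δh = h(well D) − h(well A) = 611.13 − 611.90 = -0.77 m.
Vertical separation Δz = 594.86 − 558.69 = 36.17 m.
|i_v| = |Δh| / Δz = 0.77 / 36.17 = 0.0213.
Head is higher in the deep piezometer, so vertical flow is upward (discharge condition).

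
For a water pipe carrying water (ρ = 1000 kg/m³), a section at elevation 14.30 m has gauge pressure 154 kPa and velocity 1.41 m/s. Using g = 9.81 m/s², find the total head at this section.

Pressure head ψ = P/(ρg) = 154×1000 / (1000 × 9.81) = 15.70 m.
Velocity head = v²/(2g) = 1.41² / (2 × 9.81) = 0.101 m.
h = z + ψ + v²/(2g) = 14.30 + 15.70 + 0.101 = 30.10 m.

h ≈ 30.10 m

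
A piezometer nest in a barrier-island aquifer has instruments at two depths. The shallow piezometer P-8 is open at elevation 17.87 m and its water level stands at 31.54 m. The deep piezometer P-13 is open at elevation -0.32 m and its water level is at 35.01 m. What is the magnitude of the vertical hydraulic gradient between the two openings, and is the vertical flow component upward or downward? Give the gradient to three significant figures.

Total head at P-8: h = 31.54 m (water level in the standpipe).
Total head at P-13: h = 35.01 m.
Δh = h(P-8) − h(P-13) = 31.54 − 35.01 = -3.47 m.
Vertical separation Δz = 17.87 − (-0.32) = 18.19 m.
|i_v| = |Δh| / Δz = 3.47 / 18.19 = 0.191.
Head is higher in the deep piezometer, so vertical flow is upward (discharge condition).

|i_v| ≈ 0.191; vertical flow is upward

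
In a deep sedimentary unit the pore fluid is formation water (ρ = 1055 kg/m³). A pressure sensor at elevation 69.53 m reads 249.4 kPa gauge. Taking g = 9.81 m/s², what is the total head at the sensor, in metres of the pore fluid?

h ≈ 93.63 m

ψ = P/(ρg) = 249.4×1000 / (1055 × 9.81) = 24.10 m.
h = z + ψ = 69.53 + 24.10 = 93.63 m.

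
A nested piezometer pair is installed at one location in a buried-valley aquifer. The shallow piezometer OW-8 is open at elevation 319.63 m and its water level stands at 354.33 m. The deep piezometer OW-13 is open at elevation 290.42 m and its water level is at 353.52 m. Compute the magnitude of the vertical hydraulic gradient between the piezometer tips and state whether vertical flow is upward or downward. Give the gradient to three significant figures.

Total head at OW-8: h = 354.33 m (water level in the standpipe).
Total head at OW-13: h = 353.52 m.
Δh = h(OW-8) − h(OW-13) = 354.33 − 353.52 = 0.81 m.
Vertical separation Δz = 319.63 − 290.42 = 29.21 m.
|i_v| = |Δh| / Δz = 0.81 / 29.21 = 0.0277.
Head is higher in the shallow piezometer, so vertical flow is downward (recharge condition).

|i_v| ≈ 0.0277; vertical flow is downward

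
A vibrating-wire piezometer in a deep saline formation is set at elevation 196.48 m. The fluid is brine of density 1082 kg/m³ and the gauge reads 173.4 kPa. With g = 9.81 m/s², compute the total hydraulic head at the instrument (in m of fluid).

h ≈ 212.82 m

ψ = P/(ρg) = 173.4×1000 / (1082 × 9.81) = 16.34 m.
h = z + ψ = 196.48 + 16.34 = 212.82 m.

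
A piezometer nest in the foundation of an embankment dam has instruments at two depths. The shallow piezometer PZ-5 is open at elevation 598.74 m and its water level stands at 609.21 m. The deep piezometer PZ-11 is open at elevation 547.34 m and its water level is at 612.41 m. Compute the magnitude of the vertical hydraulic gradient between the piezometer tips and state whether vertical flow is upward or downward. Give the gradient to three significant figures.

|i_v| ≈ 0.0623; vertical flow is upward

Total head at PZ-5: h = 609.21 m (water level in the standpipe).
Total head at PZ-11: h = 612.41 m.
Δh = h(PZ-5) − h(PZ-11) = 609.21 − 612.41 = -3.20 m.
Vertical separation Δz = 598.74 − 547.34 = 51.40 m.
|i_v| = |Δh| / Δz = 3.20 / 51.40 = 0.0623.
Head is higher in the deep piezometer, so vertical flow is upward (discharge condition).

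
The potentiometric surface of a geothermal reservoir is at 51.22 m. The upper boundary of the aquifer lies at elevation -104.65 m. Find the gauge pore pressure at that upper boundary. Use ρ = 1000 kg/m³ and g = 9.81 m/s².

Pressure head at the aquifer top: ψ = h − z = 51.22 − (-104.65) = 155.87 m.
P = ρgψ = 1000 × 9.81 × 155.87 = 1529085 Pa ≈ 1530 kPa.

P ≈ 1530 kPa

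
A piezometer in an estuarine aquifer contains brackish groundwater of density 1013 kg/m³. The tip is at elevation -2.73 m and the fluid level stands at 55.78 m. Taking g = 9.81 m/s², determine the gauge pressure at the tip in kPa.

P ≈ 581 kPa

Pressure head ψ = h − z = 55.78 − (-2.73) = 58.51 m.
P = ρgψ = 1013 × 9.81 × 58.51 = 581445 Pa ≈ 581 kPa.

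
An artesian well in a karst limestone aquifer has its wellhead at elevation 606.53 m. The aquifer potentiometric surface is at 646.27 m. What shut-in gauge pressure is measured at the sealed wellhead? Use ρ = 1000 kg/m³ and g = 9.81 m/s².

Head above the cap: Δh = 646.27 − 606.53 = 39.74 m.
P = ρgΔh = 1000 × 9.81 × 39.74 = 389849 Pa ≈ 390 kPa.

P ≈ 390 kPa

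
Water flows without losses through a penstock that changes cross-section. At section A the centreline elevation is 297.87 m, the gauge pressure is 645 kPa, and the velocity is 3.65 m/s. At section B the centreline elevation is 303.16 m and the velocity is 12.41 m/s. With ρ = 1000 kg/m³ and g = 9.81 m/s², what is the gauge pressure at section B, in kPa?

P₂ ≈ 523 kPa

Pressure head at A: ψ₁ = P₁/(ρg) = 645×1000 / (1000 × 9.81) = 65.75 m.
Velocity heads: v₁²/2g = 3.65²/19.62 = 0.679 m; v₂²/2g = 12.41²/19.62 = 7.850 m.
Total head H = z₁ + ψ₁ + v₁²/2g = 297.87 + 65.75 + 0.679 = 364.30 m.
ψ₂ = H − z₂ − v₂²/2g = 364.30 − 303.16 − 7.850 = 53.29 m.
P₂ = ρgψ₂ = 1000 × 9.81 × 53.29 ≈ 523 kPa.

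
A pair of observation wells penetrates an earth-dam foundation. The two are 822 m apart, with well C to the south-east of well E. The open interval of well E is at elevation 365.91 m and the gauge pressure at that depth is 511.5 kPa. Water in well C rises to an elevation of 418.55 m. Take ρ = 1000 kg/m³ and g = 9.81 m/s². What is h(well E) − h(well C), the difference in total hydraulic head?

Δh ≈ -0.50 m

Pressure head at well E: ψ = P/(ρg) = 511.5×1000 / (1000 × 9.81) = 52.14 m.
Total head at well E: h = z + ψ = 365.91 + 52.14 = 418.05 m.
Total head at well C: h = 418.55 m (water level in the piezometer is the total head).
Head difference: h(well E) − h(well C) = 418.05 − 418.55 = -0.50 m.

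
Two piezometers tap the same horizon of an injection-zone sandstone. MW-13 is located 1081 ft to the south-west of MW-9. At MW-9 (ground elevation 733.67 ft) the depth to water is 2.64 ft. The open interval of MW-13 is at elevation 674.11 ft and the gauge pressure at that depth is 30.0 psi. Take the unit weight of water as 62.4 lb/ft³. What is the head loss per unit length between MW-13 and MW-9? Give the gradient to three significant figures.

i ≈ 0.0114 ft/ft

Total head at MW-9: h = 733.67 − 2.64 = 731.03 ft.
Pressure head at MW-13: ψ = 144·P/γ = 144 × 30.0 / 62.4 = 69.23 ft.
Total head at MW-13: h = z + ψ = 674.11 + 69.23 = 743.34 ft.
Head difference: h(MW-9) − h(MW-13) = 731.03 − 743.34 = -12.31 ft.
Hydraulic gradient: i = |Δh| / L = 12.31 / 1081 = 0.0114.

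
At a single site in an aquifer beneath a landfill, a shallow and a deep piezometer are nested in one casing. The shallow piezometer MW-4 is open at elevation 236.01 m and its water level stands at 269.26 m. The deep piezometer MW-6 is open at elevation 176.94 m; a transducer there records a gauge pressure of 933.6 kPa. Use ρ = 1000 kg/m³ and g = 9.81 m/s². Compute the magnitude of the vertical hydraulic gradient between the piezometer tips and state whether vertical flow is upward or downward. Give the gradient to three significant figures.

Total head at MW-4: h = 269.26 m (water level in the standpipe).
Pressure head at MW-6: ψ = P/(ρg) = 933.6×1000 / (1000 × 9.81) = 95.17 m.
Total head at MW-6: h = z + ψ = 176.94 + 95.17 = 272.11 m.
Δh = h(MW-4) − h(MW-6) = 269.26 − 272.11 = -2.85 m.
Vertical separation Δz = 236.01 − 176.94 = 59.07 m.
|i_v| = |Δh| / Δz = 2.85 / 59.07 = 0.0482.
Head is higher in the deep piezometer, so vertical flow is upward (discharge condition).

|i_v| ≈ 0.0482; vertical flow is upward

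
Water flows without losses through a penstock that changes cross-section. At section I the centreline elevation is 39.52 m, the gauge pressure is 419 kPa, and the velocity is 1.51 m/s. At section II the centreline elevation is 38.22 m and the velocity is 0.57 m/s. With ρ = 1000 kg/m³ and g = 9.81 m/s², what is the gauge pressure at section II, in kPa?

P₂ ≈ 433 kPa

Pressure head at I: ψ₁ = P₁/(ρg) = 419×1000 / (1000 × 9.81) = 42.71 m.
Velocity heads: v₁²/2g = 1.51²/19.62 = 0.116 m; v₂²/2g = 0.57²/19.62 = 0.017 m.
Total head H = z₁ + ψ₁ + v₁²/2g = 39.52 + 42.71 + 0.116 = 82.35 m.
ψ₂ = H − z₂ − v₂²/2g = 82.35 − 38.22 − 0.017 = 44.11 m.
P₂ = ρgψ₂ = 1000 × 9.81 × 44.11 ≈ 433 kPa.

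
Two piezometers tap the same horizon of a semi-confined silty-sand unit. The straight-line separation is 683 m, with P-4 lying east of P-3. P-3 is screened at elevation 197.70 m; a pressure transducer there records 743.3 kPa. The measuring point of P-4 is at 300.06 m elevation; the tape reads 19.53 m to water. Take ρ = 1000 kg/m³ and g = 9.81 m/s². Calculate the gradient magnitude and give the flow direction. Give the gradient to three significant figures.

i ≈ 0.0103; groundwater flows toward the west

Pressure head at P-3: ψ = P/(ρg) = 743.3×1000 / (1000 × 9.81) = 75.77 m.
Total head at P-3: h = z + ψ = 197.70 + 75.77 = 273.47 m.
Total head at P-4: h = 300.06 − 19.53 = 280.53 m.
Head difference: h(P-3) − h(P-4) = 273.47 − 280.53 = -7.06 m.
Hydraulic gradient: i = |Δh| / L = 7.06 / 683 = 0.0103.
Flow is from higher to lower head: from P-4 toward P-3, i.e. toward the west.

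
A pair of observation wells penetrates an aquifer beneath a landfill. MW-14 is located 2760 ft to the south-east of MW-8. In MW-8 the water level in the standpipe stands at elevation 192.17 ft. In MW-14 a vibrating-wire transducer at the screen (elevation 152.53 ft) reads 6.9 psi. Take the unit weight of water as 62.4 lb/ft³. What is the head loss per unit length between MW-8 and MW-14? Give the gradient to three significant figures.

Total head at MW-8: h = 192.17 ft (water level in the piezometer is the total head).
Pressure head at MW-14: ψ = 144·P/γ = 144 × 6.9 / 62.4 = 15.92 ft.
Total head at MW-14: h = z + ψ = 152.53 + 15.92 = 168.45 ft.
Head difference: h(MW-8) − h(MW-14) = 192.17 − 168.45 = 23.72 ft.
Hydraulic gradient: i = |Δh| / L = 23.72 / 2760 = 0.00859.

i ≈ 0.00859 ft/ft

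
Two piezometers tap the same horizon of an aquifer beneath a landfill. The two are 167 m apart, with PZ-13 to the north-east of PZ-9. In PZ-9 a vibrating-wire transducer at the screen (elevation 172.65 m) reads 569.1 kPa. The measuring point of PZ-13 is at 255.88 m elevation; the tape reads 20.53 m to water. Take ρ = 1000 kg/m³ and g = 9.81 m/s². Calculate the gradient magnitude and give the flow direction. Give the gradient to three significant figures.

Pressure head at PZ-9: ψ = P/(ρg) = 569.1×1000 / (1000 × 9.81) = 58.01 m.
Total head at PZ-9: h = z + ψ = 172.65 + 58.01 = 230.66 m.
Total head at PZ-13: h = 255.88 − 20.53 = 235.35 m.
Head difference: h(PZ-9) − h(PZ-13) = 230.66 − 235.35 = -4.69 m.
Hydraulic gradient: i = |Δh| / L = 4.69 / 167 = 0.0281.
Flow is from higher to lower head: from PZ-13 toward PZ-9, i.e. toward the south-west.

i ≈ 0.0281; groundwater flows toward the south-west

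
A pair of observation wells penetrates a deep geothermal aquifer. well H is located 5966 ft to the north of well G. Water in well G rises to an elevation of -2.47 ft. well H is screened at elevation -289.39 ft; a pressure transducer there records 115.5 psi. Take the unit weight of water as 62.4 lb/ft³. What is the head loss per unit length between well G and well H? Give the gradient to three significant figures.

Total head at well G: h = -2.47 ft (water level in the piezometer is the total head).
Pressure head at well H: ψ = 144·P/γ = 144 × 115.5 / 62.4 = 266.54 ft.
Total head at well H: h = z + ψ = -289.39 + 266.54 = -22.85 ft.
Head difference: h(well G) − h(well H) = -2.47 − (-22.85) = 20.38 ft.
Hydraulic gradient: i = |Δh| / L = 20.38 / 5966 = 0.00342.

i ≈ 0.00342 ft/ft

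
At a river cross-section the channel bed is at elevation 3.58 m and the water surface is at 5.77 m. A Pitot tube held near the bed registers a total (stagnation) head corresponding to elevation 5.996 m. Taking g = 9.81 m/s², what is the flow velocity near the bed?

v ≈ 2.11 m/s

Near the bed, under hydrostatic conditions, the piezometric head (z + ψ) equals the free-surface elevation, 5.77 m.
Velocity head = total − piezometric = 5.996 − 5.77 = 0.226 m.
v = √(2g·h_v) = √(2 × 9.81 × 0.226) = 2.11 m/s.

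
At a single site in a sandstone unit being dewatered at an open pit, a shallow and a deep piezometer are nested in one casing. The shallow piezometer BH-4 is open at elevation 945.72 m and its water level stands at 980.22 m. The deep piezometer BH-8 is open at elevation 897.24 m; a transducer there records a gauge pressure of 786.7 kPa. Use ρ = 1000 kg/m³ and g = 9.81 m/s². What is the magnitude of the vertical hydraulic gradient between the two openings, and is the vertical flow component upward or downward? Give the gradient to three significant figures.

|i_v| ≈ 0.0575; vertical flow is downward

Total head at BH-4: h = 980.22 m (water level in the standpipe).
Pressure head at BH-8: ψ = P/(ρg) = 786.7×1000 / (1000 × 9.81) = 80.19 m.
Total head at BH-8: h = z + ψ = 897.24 + 80.19 = 977.43 m.
Δh = h(BH-4) − h(BH-8) = 980.22 − 977.43 = 2.79 m.
Vertical separation Δz = 945.72 − 897.24 = 48.48 m.
|i_v| = |Δh| / Δz = 2.79 / 48.48 = 0.0575.
Head is higher in the shallow piezometer, so vertical flow is downward (recharge condition).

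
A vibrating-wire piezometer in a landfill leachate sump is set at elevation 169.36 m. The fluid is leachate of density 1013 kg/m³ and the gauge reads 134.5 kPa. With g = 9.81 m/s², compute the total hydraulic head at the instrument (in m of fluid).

h ≈ 182.89 m

ψ = P/(ρg) = 134.5×1000 / (1013 × 9.81) = 13.53 m.
h = z + ψ = 169.36 + 13.53 = 182.89 m.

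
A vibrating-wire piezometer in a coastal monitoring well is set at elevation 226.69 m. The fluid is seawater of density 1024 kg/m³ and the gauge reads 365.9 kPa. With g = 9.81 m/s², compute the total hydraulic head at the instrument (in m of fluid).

ψ = P/(ρg) = 365.9×1000 / (1024 × 9.81) = 36.42 m.
h = z + ψ = 226.69 + 36.42 = 263.11 m.

h ≈ 263.11 m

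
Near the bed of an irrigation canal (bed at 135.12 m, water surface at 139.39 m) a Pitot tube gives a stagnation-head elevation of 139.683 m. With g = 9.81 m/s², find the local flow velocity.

v ≈ 2.40 m/s

Near the bed, under hydrostatic conditions, the piezometric head (z + ψ) equals the free-surface elevation, 139.39 m.
Velocity head = total − piezometric = 139.683 − 139.39 = 0.293 m.
v = √(2g·h_v) = √(2 × 9.81 × 0.293) = 2.40 m/s.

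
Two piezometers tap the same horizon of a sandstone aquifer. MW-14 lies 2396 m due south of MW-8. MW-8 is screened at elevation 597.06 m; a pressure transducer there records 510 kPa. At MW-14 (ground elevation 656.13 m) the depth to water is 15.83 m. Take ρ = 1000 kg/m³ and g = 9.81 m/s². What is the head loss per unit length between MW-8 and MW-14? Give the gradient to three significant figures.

i ≈ 0.00365 m/m

Pressure head at MW-8: ψ = P/(ρg) = 510×1000 / (1000 × 9.81) = 51.99 m.
Total head at MW-8: h = z + ψ = 597.06 + 51.99 = 649.05 m.
Total head at MW-14: h = 656.13 − 15.83 = 640.30 m.
Head difference: h(MW-8) − h(MW-14) = 649.05 − 640.30 = 8.75 m.
Hydraulic gradient: i = |Δh| / L = 8.75 / 2396 = 0.00365.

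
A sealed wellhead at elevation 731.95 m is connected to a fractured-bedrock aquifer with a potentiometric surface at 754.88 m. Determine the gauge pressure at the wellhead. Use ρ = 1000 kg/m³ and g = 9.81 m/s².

P ≈ 225 kPa

Head above the cap: Δh = 754.88 − 731.95 = 22.93 m.
P = ρgΔh = 1000 × 9.81 × 22.93 = 224943 Pa ≈ 225 kPa.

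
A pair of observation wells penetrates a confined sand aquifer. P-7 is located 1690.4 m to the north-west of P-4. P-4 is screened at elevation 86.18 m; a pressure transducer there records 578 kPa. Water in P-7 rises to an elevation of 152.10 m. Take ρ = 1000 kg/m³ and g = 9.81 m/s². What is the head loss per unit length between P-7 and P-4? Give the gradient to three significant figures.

i ≈ 0.00414 m/m

Pressure head at P-4: ψ = P/(ρg) = 578×1000 / (1000 × 9.81) = 58.92 m.
Total head at P-4: h = z + ψ = 86.18 + 58.92 = 145.10 m.
Total head at P-7: h = 152.10 m (water level in the piezometer is the total head).
Head difference: h(P-4) − h(P-7) = 145.10 − 152.10 = -7.00 m.
Hydraulic gradient: i = |Δh| / L = 7.00 / 1690.4 = 0.00414.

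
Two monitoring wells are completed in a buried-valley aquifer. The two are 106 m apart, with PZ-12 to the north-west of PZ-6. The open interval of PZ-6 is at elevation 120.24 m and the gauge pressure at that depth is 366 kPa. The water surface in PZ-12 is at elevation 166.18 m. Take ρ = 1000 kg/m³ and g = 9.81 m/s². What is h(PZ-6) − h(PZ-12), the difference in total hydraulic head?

Δh ≈ -8.63 m

Pressure head at PZ-6: ψ = P/(ρg) = 366×1000 / (1000 × 9.81) = 37.31 m.
Total head at PZ-6: h = z + ψ = 120.24 + 37.31 = 157.55 m.
Total head at PZ-12: h = 166.18 m (water level in the piezometer is the total head).
Head difference: h(PZ-6) − h(PZ-12) = 157.55 − 166.18 = -8.63 m.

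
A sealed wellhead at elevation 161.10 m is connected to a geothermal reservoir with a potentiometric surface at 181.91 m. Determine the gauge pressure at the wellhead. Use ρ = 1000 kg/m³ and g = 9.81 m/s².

P ≈ 204 kPa

Head above the cap: Δh = 181.91 − 161.10 = 20.81 m.
P = ρgΔh = 1000 × 9.81 × 20.81 = 204146 Pa ≈ 204 kPa.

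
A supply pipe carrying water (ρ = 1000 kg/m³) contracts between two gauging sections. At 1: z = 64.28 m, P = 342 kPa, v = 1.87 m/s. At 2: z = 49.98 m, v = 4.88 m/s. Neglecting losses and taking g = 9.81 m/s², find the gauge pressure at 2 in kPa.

P₂ ≈ 472 kPa

Pressure head at 1: ψ₁ = P₁/(ρg) = 342×1000 / (1000 × 9.81) = 34.86 m.
Velocity heads: v₁²/2g = 1.87²/19.62 = 0.178 m; v₂²/2g = 4.88²/19.62 = 1.214 m.
Total head H = z₁ + ψ₁ + v₁²/2g = 64.28 + 34.86 + 0.178 = 99.32 m.
ψ₂ = H − z₂ − v₂²/2g = 99.32 − 49.98 − 1.214 = 48.13 m.
P₂ = ρgψ₂ = 1000 × 9.81 × 48.13 ≈ 472 kPa.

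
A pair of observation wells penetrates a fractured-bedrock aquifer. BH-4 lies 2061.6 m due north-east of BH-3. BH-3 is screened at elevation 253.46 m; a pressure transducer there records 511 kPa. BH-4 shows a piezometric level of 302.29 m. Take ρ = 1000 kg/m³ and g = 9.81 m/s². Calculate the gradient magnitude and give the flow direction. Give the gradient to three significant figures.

i ≈ 0.00158; groundwater flows toward the north-east

Pressure head at BH-3: ψ = P/(ρg) = 511×1000 / (1000 × 9.81) = 52.09 m.
Total head at BH-3: h = z + ψ = 253.46 + 52.09 = 305.55 m.
Total head at BH-4: h = 302.29 m (water level in the piezometer is the total head).
Head difference: h(BH-3) − h(BH-4) = 305.55 − 302.29 = 3.26 m.
Hydraulic gradient: i = |Δh| / L = 3.26 / 2061.6 = 0.00158.
Flow is from higher to lower head: from BH-3 toward BH-4, i.e. toward the north-east.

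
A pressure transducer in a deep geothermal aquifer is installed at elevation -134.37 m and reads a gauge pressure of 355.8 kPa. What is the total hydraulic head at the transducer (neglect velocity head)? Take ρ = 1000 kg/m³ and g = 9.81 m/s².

ψ = P/(ρg) = 355.8×1000 / (1000 × 9.81) = 36.27 m.
h = z + ψ = -134.37 + 36.27 = -98.10 m.

h ≈ -98.10 m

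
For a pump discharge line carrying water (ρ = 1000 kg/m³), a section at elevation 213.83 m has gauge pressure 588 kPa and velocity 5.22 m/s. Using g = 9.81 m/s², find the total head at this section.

Pressure head ψ = P/(ρg) = 588×1000 / (1000 × 9.81) = 59.94 m.
Velocity head = v²/(2g) = 5.22² / (2 × 9.81) = 1.389 m.
h = z + ψ + v²/(2g) = 213.83 + 59.94 + 1.389 = 275.16 m.

h ≈ 275.16 m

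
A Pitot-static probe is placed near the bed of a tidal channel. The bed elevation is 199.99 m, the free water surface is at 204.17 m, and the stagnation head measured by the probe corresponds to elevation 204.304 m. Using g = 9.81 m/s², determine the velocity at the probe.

Near the bed, under hydrostatic conditions, the piezometric head (z + ψ) equals the free-surface elevation, 204.17 m.
Velocity head = total − piezometric = 204.304 − 204.17 = 0.134 m.
v = √(2g·h_v) = √(2 × 9.81 × 0.134) = 1.62 m/s.

v ≈ 1.62 m/s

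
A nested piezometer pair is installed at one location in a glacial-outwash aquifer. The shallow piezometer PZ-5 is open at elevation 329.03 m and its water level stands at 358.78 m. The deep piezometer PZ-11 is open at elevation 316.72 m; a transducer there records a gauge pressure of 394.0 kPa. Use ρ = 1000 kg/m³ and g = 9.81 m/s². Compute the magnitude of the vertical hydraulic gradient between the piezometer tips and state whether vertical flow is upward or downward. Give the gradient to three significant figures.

Total head at PZ-5: h = 358.78 m (water level in the standpipe).
Pressure head at PZ-11: ψ = P/(ρg) = 394.0×1000 / (1000 × 9.81) = 40.16 m.
Total head at PZ-11: h = z + ψ = 316.72 + 40.16 = 356.88 m.
Δh = h(PZ-5) − h(PZ-11) = 358.78 − 356.88 = 1.90 m.
Vertical separation Δz = 329.03 − 316.72 = 12.31 m.
|i_v| = |Δh| / Δz = 1.90 / 12.31 = 0.154.
Head is higher in the shallow piezometer, so vertical flow is downward (recharge condition).

|i_v| ≈ 0.154; vertical flow is downward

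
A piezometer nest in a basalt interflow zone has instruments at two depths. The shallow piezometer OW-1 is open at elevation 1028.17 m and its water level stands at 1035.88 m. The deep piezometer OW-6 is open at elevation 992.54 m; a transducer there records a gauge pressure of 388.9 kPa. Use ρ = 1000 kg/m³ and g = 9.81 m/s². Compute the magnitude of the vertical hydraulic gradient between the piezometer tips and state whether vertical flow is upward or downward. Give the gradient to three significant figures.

Total head at OW-1: h = 1035.88 m (water level in the standpipe).
Pressure head at OW-6: ψ = P/(ρg) = 388.9×1000 / (1000 × 9.81) = 39.64 m.
Total head at OW-6: h = z + ψ = 992.54 + 39.64 = 1032.18 m.
Δh = h(OW-1) − h(OW-6) = 1035.88 − 1032.18 = 3.70 m.
Vertical separation Δz = 1028.17 − 992.54 = 35.63 m.
|i_v| = |Δh| / Δz = 3.70 / 35.63 = 0.104.
Head is higher in the shallow piezometer, so vertical flow is downward (recharge condition).

|i_v| ≈ 0.104; vertical flow is downward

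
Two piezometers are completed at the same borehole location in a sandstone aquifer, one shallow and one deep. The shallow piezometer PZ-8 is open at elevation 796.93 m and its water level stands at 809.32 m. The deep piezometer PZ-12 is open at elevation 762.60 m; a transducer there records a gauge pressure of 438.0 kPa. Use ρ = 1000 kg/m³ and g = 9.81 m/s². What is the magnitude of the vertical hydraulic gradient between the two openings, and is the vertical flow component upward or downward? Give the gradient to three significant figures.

|i_v| ≈ 0.0603; vertical flow is downward

Total head at PZ-8: h = 809.32 m (water level in the standpipe).
Pressure head at PZ-12: ψ = P/(ρg) = 438.0×1000 / (1000 × 9.81) = 44.65 m.
Total head at PZ-12: h = z + ψ = 762.60 + 44.65 = 807.25 m.
Δh = h(PZ-8) − h(PZ-12) = 809.32 − 807.25 = 2.07 m.
Vertical separation Δz = 796.93 − 762.60 = 34.33 m.
|i_v| = |Δh| / Δz = 2.07 / 34.33 = 0.0603.
Head is higher in the shallow piezometer, so vertical flow is downward (recharge condition).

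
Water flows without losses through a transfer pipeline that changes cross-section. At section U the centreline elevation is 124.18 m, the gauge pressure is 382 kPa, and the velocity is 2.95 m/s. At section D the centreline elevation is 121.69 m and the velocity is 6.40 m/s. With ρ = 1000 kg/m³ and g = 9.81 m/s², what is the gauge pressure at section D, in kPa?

P₂ ≈ 390 kPa

Pressure head at U: ψ₁ = P₁/(ρg) = 382×1000 / (1000 × 9.81) = 38.94 m.
Velocity heads: v₁²/2g = 2.95²/19.62 = 0.444 m; v₂²/2g = 6.40²/19.62 = 2.088 m.
Total head H = z₁ + ψ₁ + v₁²/2g = 124.18 + 38.94 + 0.444 = 163.56 m.
ψ₂ = H − z₂ − v₂²/2g = 163.56 − 121.69 − 2.088 = 39.78 m.
P₂ = ρgψ₂ = 1000 × 9.81 × 39.78 ≈ 390 kPa.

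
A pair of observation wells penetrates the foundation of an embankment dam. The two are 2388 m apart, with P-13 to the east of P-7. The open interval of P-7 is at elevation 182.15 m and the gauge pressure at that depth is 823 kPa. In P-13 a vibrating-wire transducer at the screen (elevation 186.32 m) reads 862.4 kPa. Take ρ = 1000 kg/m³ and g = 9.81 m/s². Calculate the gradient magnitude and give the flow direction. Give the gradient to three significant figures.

i ≈ 0.00343; groundwater flows toward the west

Pressure head at P-7: ψ = P/(ρg) = 823×1000 / (1000 × 9.81) = 83.89 m.
Total head at P-7: h = z + ψ = 182.15 + 83.89 = 266.04 m.
Pressure head at P-13: ψ = P/(ρg) = 862.4×1000 / (1000 × 9.81) = 87.91 m.
Total head at P-13: h = z + ψ = 186.32 + 87.91 = 274.23 m.
Head difference: h(P-7) − h(P-13) = 266.04 − 274.23 = -8.19 m.
Hydraulic gradient: i = |Δh| / L = 8.19 / 2388 = 0.00343.
Flow is from higher to lower head: from P-13 toward P-7, i.e. toward the west.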